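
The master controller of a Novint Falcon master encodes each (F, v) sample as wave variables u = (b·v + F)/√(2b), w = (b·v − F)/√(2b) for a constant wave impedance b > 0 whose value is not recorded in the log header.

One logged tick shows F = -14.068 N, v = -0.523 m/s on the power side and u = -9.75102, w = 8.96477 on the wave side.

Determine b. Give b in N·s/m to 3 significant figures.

b = 1.13 N·s/m

u + w = -0.78625;  u + w = √(2b)·v, so √(2b) = -0.78625/(-0.523) = 1.50335.
b = (√(2b))²/2 = 2.26005/2 = 1.13002.
(Check via u − w = 2F/√(2b): u − w = -18.71579, 2F/√(2b) = -18.71558.)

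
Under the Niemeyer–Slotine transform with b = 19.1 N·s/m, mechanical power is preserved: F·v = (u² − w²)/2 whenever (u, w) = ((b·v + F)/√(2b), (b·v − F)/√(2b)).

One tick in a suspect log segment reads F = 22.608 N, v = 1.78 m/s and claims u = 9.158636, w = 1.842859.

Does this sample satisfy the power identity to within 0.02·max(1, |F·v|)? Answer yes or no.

F·v = 22.608×1.78 = 40.242240 W.
(u² − w²)/2 = (83.880613 − 3.396129)/2 = 40.242242 W.
|Δ| = 0.000002;  2% of max(1, |F·v|) = 0.804845.

yes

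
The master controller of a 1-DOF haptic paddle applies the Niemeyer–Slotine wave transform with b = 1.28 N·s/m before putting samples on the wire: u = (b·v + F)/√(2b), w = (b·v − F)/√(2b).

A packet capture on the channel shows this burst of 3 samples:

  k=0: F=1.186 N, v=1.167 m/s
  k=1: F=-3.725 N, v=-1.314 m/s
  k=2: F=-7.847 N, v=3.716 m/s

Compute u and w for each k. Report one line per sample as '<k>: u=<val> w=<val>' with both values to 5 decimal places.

0: u=1.67485 w=0.19235
1: u=-3.37933 w=1.27692
2: u=-1.93157 w=7.87718

k=0: b·v=1.28×1.167=1.49376; √(2b)=1.60000; u=(1.49376+1.186)/1.60000=1.67485, w=(1.49376−1.186)/1.60000=0.19235
k=1: b·v=1.28×(-1.314)=-1.68192; √(2b)=1.60000; u=(-1.68192+(-3.725))/1.60000=-3.37933, w=(-1.68192−(-3.725))/1.60000=1.27692
k=2: b·v=1.28×3.716=4.75648; √(2b)=1.60000; u=(4.75648+(-7.847))/1.60000=-1.93157, w=(4.75648−(-7.847))/1.60000=7.87718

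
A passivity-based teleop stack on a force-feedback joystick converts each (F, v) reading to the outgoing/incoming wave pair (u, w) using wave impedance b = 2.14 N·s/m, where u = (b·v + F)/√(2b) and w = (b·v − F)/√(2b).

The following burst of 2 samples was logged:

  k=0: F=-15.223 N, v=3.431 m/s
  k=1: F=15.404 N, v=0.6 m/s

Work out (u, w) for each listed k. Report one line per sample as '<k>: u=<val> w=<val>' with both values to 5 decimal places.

0: u=-3.80926 w=10.90737
1: u=8.06645 w=-6.82516

k=0: b·v=2.14×3.431=7.34234; √(2b)=2.06882; u=(7.34234+(-15.223))/2.06882=-3.80926, w=(7.34234−(-15.223))/2.06882=10.90737
k=1: b·v=2.14×0.6=1.28400; √(2b)=2.06882; u=(1.28400+15.404)/2.06882=8.06645, w=(1.28400−15.404)/2.06882=-6.82516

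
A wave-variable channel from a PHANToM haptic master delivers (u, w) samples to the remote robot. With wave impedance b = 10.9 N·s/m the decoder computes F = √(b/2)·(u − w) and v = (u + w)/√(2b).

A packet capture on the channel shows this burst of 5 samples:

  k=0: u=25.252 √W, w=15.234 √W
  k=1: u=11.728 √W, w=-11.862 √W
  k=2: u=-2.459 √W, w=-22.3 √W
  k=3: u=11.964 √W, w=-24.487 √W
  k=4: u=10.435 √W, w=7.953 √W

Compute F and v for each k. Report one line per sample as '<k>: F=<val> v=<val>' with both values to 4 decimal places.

k=0: u−w=10.0180, u+w=40.4860; √(b/2)=2.3345, √(2b)=4.6690; F=2.3345×10.018=23.3873, v=40.4860/4.6690=8.6711
k=1: u−w=23.5900, u+w=-0.1340; √(b/2)=2.3345, √(2b)=4.6690; F=2.3345×23.59=55.0714, v=-0.1340/4.6690=-0.0287
k=2: u−w=19.8410, u+w=-24.7590; √(b/2)=2.3345, √(2b)=4.6690; F=2.3345×19.841=46.3193, v=-24.7590/4.6690=-5.3028
k=3: u−w=36.4510, u+w=-12.5230; √(b/2)=2.3345, √(2b)=4.6690; F=2.3345×36.451=85.0957, v=-12.5230/4.6690=-2.6821
k=4: u−w=2.4820, u+w=18.3880; √(b/2)=2.3345, √(2b)=4.6690; F=2.3345×2.482=5.7943, v=18.3880/4.6690=3.9383

0: F=23.3873 v=8.6711
1: F=55.0714 v=-0.0287
2: F=46.3193 v=-5.3028
3: F=85.0957 v=-2.6821
4: F=5.7943 v=3.9383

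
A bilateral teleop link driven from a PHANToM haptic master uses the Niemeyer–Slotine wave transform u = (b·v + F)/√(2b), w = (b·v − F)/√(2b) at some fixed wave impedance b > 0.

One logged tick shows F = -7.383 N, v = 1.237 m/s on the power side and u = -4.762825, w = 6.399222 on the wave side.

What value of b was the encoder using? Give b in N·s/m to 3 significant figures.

u + w = 1.636397;  u + w = √(2b)·v, so √(2b) = 1.636397/1.237 = 1.322876.
b = (√(2b))²/2 = 1.750000/2 = 0.875000.
(Check via u − w = 2F/√(2b): u − w = -11.162047, 2F/√(2b) = -11.162048.)

b = 0.875 N·s/m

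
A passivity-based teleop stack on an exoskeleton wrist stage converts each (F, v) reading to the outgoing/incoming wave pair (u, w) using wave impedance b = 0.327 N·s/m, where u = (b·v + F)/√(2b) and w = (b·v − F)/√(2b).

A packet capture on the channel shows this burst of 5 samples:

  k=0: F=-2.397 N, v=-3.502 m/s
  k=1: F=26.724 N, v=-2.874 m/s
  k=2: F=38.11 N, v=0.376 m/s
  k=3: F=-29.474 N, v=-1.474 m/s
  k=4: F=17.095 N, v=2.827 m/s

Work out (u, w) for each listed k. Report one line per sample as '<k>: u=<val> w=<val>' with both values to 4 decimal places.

0: u=-4.3800 w=1.5480
1: u=31.8834 w=-34.2076
2: u=47.2769 w=-46.9728
3: u=-37.0420 w=35.8500
4: u=22.2819 w=-19.9957

k=0: b·v=0.327×(-3.502)=-1.1452; √(2b)=0.8087; u=(-1.1452+(-2.397))/0.8087=-4.3800, w=(-1.1452−(-2.397))/0.8087=1.5480
k=1: b·v=0.327×(-2.874)=-0.9398; √(2b)=0.8087; u=(-0.9398+26.724)/0.8087=31.8834, w=(-0.9398−26.724)/0.8087=-34.2076
k=2: b·v=0.327×0.376=0.1230; √(2b)=0.8087; u=(0.1230+38.11)/0.8087=47.2769, w=(0.1230−38.11)/0.8087=-46.9728
k=3: b·v=0.327×(-1.474)=-0.4820; √(2b)=0.8087; u=(-0.4820+(-29.474))/0.8087=-37.0420, w=(-0.4820−(-29.474))/0.8087=35.8500
k=4: b·v=0.327×2.827=0.9244; √(2b)=0.8087; u=(0.9244+17.095)/0.8087=22.2819, w=(0.9244−17.095)/0.8087=-19.9957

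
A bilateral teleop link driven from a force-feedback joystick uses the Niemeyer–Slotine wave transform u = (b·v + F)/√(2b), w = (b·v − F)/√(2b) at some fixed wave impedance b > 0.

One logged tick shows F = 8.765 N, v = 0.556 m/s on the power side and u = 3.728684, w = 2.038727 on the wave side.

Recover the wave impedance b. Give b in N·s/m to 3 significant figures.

u + w = 5.767411;  u + w = √(2b)·v, so √(2b) = 5.767411/0.556 = 10.373041.
b = (√(2b))²/2 = 107.599987/2 = 53.799994.
(Check via u − w = 2F/√(2b): u − w = 1.689957, 2F/√(2b) = 1.689958.)

b = 53.8 N·s/m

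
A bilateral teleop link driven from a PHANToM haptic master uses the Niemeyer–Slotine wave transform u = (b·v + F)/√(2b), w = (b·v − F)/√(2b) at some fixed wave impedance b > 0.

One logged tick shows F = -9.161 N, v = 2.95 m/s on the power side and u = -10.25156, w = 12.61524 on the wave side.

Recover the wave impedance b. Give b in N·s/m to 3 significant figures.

u + w = 2.36368;  u + w = √(2b)·v, so √(2b) = 2.36368/2.95 = 0.80125.
b = (√(2b))²/2 = 0.64200/2 = 0.32100.
(Check via u − w = 2F/√(2b): u − w = -22.86680, 2F/√(2b) = -22.86684.)

b = 0.321 N·s/m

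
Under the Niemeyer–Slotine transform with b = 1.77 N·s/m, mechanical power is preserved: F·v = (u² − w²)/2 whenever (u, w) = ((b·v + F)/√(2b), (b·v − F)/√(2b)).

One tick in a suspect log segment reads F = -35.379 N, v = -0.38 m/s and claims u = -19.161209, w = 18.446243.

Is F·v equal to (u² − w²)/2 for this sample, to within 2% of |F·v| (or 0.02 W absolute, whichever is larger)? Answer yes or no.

F·v = (-35.379)×(-0.38) = 13.444020 W.
(u² − w²)/2 = (367.151930 − 340.263881)/2 = 13.444025 W.
|Δ| = 0.000005;  2% of max(1, |F·v|) = 0.268880.

yes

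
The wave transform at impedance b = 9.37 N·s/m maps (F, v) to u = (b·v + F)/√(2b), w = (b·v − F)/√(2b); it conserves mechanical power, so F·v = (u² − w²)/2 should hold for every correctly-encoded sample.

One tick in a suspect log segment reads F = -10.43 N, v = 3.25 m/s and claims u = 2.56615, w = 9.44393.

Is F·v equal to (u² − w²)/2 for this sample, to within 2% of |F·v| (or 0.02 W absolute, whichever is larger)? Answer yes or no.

no

F·v = (-10.43)×3.25 = -33.89750 W.
(u² − w²)/2 = (6.58513 − 89.18781)/2 = -41.30134 W.
|Δ| = 7.40384;  2% of max(1, |F·v|) = 0.67795.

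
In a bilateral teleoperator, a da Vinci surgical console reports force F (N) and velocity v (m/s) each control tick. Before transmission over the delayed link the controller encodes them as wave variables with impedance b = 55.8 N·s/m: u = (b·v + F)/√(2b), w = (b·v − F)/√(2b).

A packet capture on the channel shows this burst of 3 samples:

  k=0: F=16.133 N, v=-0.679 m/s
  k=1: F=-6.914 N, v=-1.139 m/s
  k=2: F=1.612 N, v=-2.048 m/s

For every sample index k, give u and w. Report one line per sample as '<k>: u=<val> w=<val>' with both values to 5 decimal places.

k=0: b·v=55.8×(-0.679)=-37.88820; √(2b)=10.56409; u=(-37.88820+16.133)/10.56409=-2.05935, w=(-37.88820−16.133)/10.56409=-5.11366
k=1: b·v=55.8×(-1.139)=-63.55620; √(2b)=10.56409; u=(-63.55620+(-6.914))/10.56409=-6.67073, w=(-63.55620−(-6.914))/10.56409=-5.36177
k=2: b·v=55.8×(-2.048)=-114.27840; √(2b)=10.56409; u=(-114.27840+1.612)/10.56409=-10.66504, w=(-114.27840−1.612)/10.56409=-10.97022

0: u=-2.05935 w=-5.11366
1: u=-6.67073 w=-5.36177
2: u=-10.66504 w=-10.97022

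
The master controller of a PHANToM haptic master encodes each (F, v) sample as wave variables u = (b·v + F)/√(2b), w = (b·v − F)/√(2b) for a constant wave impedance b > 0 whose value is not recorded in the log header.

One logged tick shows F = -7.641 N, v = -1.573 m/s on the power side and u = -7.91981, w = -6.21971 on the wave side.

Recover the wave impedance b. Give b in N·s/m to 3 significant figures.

u + w = -14.1395;  u + w = √(2b)·v, so √(2b) = -14.1395/(-1.573) = 8.9889.
b = (√(2b))²/2 = 80.8001/2 = 40.4000.
(Check via u − w = 2F/√(2b): u − w = -1.7001, 2F/√(2b) = -1.7001.)

b = 40.4 N·s/m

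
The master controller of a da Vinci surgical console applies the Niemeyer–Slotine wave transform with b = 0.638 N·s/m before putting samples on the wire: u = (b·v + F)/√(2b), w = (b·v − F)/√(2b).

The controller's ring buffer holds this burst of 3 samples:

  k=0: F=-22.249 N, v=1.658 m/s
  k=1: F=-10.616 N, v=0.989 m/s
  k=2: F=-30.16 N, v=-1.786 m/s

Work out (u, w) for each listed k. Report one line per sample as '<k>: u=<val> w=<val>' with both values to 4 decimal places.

k=0: b·v=0.638×1.658=1.0578; √(2b)=1.1296; u=(1.0578+(-22.249))/1.1296=-18.7599, w=(1.0578−(-22.249))/1.1296=20.6328
k=1: b·v=0.638×0.989=0.6310; √(2b)=1.1296; u=(0.6310+(-10.616))/1.1296=-8.8394, w=(0.6310−(-10.616))/1.1296=9.9566
k=2: b·v=0.638×(-1.786)=-1.1395; √(2b)=1.1296; u=(-1.1395+(-30.16))/1.1296=-27.7084, w=(-1.1395−(-30.16))/1.1296=25.6909

0: u=-18.7599 w=20.6328
1: u=-8.8394 w=9.9566
2: u=-27.7084 w=25.6909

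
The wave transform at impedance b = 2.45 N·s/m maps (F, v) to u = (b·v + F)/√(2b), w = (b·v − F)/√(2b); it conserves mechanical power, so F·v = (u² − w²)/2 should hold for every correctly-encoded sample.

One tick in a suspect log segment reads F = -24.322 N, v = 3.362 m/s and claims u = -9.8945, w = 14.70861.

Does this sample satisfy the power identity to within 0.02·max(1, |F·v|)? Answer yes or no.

F·v = (-24.322)×3.362 = -81.7706 W.
(u² − w²)/2 = (97.9011 − 216.3432)/2 = -59.2210 W.
|Δ| = 22.5495;  2% of max(1, |F·v|) = 1.6354.

no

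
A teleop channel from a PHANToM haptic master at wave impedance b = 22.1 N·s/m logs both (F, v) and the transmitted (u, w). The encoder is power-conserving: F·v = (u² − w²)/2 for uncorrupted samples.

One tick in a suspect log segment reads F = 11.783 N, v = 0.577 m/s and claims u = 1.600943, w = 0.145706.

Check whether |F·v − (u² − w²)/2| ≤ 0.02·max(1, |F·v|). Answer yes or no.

F·v = 11.783×0.577 = 6.798791 W.
(u² − w²)/2 = (2.563018 − 0.021230)/2 = 1.270894 W.
|Δ| = 5.527897;  2% of max(1, |F·v|) = 0.135976.

no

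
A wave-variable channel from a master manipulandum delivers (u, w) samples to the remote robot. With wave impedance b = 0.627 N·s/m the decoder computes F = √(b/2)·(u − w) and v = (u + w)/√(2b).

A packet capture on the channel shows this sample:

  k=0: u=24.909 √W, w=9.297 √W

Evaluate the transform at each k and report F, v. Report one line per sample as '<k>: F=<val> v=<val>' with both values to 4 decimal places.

k=0: u−w=15.6120, u+w=34.2060; √(b/2)=0.5599, √(2b)=1.1198; F=0.5599×15.612=8.7413, v=34.2060/1.1198=30.5459

0: F=8.7413 v=30.5459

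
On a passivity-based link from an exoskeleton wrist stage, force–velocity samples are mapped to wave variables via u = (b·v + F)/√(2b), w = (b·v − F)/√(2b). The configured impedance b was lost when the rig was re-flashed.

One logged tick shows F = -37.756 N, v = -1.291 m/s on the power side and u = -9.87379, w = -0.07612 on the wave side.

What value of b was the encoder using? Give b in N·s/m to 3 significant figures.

b = 29.7 N·s/m

u + w = -9.9499;  u + w = √(2b)·v, so √(2b) = -9.9499/(-1.291) = 7.7071.
b = (√(2b))²/2 = 59.3999/2 = 29.7000.
(Check via u − w = 2F/√(2b): u − w = -9.7977, 2F/√(2b) = -9.7977.)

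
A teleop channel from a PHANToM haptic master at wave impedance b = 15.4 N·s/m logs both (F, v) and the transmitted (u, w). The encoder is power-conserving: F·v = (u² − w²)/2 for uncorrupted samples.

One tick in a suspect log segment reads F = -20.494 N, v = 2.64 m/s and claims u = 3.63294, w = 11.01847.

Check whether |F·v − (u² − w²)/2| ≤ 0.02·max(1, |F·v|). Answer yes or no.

yes

F·v = (-20.494)×2.64 = -54.10416 W.
(u² − w²)/2 = (13.19825 − 121.40668)/2 = -54.10421 W.
|Δ| = 0.00005;  2% of max(1, |F·v|) = 1.08208.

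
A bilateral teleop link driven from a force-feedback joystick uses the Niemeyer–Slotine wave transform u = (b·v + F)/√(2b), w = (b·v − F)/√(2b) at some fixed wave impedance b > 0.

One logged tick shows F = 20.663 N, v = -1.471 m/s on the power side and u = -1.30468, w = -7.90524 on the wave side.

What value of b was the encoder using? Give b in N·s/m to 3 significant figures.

b = 19.6 N·s/m

u + w = -9.2099;  u + w = √(2b)·v, so √(2b) = -9.2099/(-1.471) = 6.2610.
b = (√(2b))²/2 = 39.2000/2 = 19.6000.
(Check via u − w = 2F/√(2b): u − w = 6.6006, 2F/√(2b) = 6.6006.)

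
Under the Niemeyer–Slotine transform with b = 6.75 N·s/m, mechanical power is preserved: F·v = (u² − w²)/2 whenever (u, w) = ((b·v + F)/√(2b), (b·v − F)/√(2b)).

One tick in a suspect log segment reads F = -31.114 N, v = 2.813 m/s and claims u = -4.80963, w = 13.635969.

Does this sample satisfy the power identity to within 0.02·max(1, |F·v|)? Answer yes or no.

F·v = (-31.114)×2.813 = -87.523682 W.
(u² − w²)/2 = (23.132541 − 185.939651)/2 = -81.403555 W.
|Δ| = 6.120127;  2% of max(1, |F·v|) = 1.750474.

no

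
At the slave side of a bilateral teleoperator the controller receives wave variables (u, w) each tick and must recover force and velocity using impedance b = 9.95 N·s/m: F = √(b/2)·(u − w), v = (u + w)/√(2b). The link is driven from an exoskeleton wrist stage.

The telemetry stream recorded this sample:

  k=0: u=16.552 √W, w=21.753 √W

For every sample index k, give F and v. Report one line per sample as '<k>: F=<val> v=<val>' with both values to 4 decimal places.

0: F=-11.6007 v=8.5868

k=0: u−w=-5.2010, u+w=38.3050; √(b/2)=2.2305, √(2b)=4.4609; F=2.2305×(-5.201)=-11.6007, v=38.3050/4.4609=8.5868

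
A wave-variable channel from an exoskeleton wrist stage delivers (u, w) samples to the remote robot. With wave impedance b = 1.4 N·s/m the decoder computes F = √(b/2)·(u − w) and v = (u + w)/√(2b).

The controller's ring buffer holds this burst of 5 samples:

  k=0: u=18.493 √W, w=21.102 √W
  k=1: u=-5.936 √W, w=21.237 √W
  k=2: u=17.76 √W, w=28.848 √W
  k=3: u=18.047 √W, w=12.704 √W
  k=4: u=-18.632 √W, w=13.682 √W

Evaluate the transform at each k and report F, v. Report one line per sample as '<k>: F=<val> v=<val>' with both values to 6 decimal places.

k=0: u−w=-2.609000, u+w=39.595000; √(b/2)=0.836660, √(2b)=1.673320; F=0.836660×(-2.609)=-2.182846, v=39.595000/1.673320=23.662538
k=1: u−w=-27.173000, u+w=15.301000; √(b/2)=0.836660, √(2b)=1.673320; F=0.836660×(-27.173)=-22.734563, v=15.301000/1.673320=9.144096
k=2: u−w=-11.088000, u+w=46.608000; √(b/2)=0.836660, √(2b)=1.673320; F=0.836660×(-11.088)=-9.276886, v=46.608000/1.673320=27.853608
k=3: u−w=5.343000, u+w=30.751000; √(b/2)=0.836660, √(2b)=1.673320; F=0.836660×5.343=4.470275, v=30.751000/1.673320=18.377237
k=4: u−w=-32.314000, u+w=-4.950000; √(b/2)=0.836660, √(2b)=1.673320; F=0.836660×(-32.314)=-27.035832, v=-4.950000/1.673320=-2.958191

0: F=-2.182846 v=23.662538
1: F=-22.734563 v=9.144096
2: F=-9.276886 v=27.853608
3: F=4.470275 v=18.377237
4: F=-27.035832 v=-2.958191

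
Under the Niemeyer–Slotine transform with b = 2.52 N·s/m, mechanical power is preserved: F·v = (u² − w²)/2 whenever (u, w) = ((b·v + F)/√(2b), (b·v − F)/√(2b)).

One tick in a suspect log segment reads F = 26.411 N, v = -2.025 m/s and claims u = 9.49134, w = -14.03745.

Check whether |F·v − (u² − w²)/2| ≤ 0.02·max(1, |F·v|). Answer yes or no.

F·v = 26.411×(-2.025) = -53.48228 W.
(u² − w²)/2 = (90.08553 − 197.05000)/2 = -53.48223 W.
|Δ| = 0.00004;  2% of max(1, |F·v|) = 1.06965.

yes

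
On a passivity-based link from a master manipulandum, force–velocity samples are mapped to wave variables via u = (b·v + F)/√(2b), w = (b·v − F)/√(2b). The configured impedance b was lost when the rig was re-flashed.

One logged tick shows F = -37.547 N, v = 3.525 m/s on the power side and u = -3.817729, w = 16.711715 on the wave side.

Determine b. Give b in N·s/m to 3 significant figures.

b = 6.69 N·s/m

u + w = 12.893986;  u + w = √(2b)·v, so √(2b) = 12.893986/3.525 = 3.657868.
b = (√(2b))²/2 = 13.380001/2 = 6.690001.
(Check via u − w = 2F/√(2b): u − w = -20.529444, 2F/√(2b) = -20.529443.)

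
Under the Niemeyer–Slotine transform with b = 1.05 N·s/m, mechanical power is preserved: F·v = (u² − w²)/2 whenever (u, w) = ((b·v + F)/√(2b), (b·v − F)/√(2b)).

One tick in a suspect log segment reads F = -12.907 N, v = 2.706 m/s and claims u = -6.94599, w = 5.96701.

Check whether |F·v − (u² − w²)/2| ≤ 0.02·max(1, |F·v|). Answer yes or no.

F·v = (-12.907)×2.706 = -34.92634 W.
(u² − w²)/2 = (48.24678 − 35.60521)/2 = 6.32078 W.
|Δ| = 41.24713;  2% of max(1, |F·v|) = 0.69853.

no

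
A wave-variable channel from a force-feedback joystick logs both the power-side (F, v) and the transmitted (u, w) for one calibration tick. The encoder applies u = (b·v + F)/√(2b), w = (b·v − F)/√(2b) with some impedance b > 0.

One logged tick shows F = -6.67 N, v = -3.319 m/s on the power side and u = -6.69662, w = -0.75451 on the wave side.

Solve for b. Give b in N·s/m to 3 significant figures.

u + w = -7.4511;  u + w = √(2b)·v, so √(2b) = -7.4511/(-3.319) = 2.2450.
b = (√(2b))²/2 = 5.0400/2 = 2.5200.
(Check via u − w = 2F/√(2b): u − w = -5.9421, 2F/√(2b) = -5.9421.)

b = 2.52 N·s/m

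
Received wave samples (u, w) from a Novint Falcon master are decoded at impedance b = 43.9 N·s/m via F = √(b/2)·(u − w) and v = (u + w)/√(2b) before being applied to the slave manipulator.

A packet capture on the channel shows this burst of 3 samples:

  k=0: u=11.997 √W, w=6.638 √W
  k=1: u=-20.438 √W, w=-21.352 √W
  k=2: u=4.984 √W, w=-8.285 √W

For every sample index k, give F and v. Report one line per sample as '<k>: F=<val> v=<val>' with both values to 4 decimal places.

0: F=25.1074 v=1.9888
1: F=4.2822 v=-4.4599
2: F=62.1664 v=-0.3523

k=0: u−w=5.3590, u+w=18.6350; √(b/2)=4.6851, √(2b)=9.3702; F=4.6851×5.359=25.1074, v=18.6350/9.3702=1.9888
k=1: u−w=0.9140, u+w=-41.7900; √(b/2)=4.6851, √(2b)=9.3702; F=4.6851×0.914=4.2822, v=-41.7900/9.3702=-4.4599
k=2: u−w=13.2690, u+w=-3.3010; √(b/2)=4.6851, √(2b)=9.3702; F=4.6851×13.269=62.1664, v=-3.3010/9.3702=-0.3523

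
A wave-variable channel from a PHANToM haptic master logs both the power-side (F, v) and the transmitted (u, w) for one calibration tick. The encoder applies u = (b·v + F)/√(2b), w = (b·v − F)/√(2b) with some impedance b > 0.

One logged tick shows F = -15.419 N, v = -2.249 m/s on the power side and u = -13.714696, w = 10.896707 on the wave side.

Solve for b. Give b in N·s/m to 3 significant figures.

b = 0.785 N·s/m

u + w = -2.817989;  u + w = √(2b)·v, so √(2b) = -2.817989/(-2.249) = 1.252996.
b = (√(2b))²/2 = 1.570000/2 = 0.785000.
(Check via u − w = 2F/√(2b): u − w = -24.611403, 2F/√(2b) = -24.611403.)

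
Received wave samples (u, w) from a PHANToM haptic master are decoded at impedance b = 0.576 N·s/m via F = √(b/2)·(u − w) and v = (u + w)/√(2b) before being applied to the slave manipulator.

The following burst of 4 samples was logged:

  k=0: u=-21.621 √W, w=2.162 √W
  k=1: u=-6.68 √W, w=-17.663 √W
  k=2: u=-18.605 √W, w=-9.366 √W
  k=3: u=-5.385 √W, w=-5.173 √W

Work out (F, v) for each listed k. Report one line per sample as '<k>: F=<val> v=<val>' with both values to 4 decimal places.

0: F=-12.7633 v=-18.1299
1: F=5.8941 v=-22.6803
2: F=-4.9582 v=-26.0604
3: F=-0.1138 v=-9.8368

k=0: u−w=-23.7830, u+w=-19.4590; √(b/2)=0.5367, √(2b)=1.0733; F=0.5367×(-23.783)=-12.7633, v=-19.4590/1.0733=-18.1299
k=1: u−w=10.9830, u+w=-24.3430; √(b/2)=0.5367, √(2b)=1.0733; F=0.5367×10.983=5.8941, v=-24.3430/1.0733=-22.6803
k=2: u−w=-9.2390, u+w=-27.9710; √(b/2)=0.5367, √(2b)=1.0733; F=0.5367×(-9.239)=-4.9582, v=-27.9710/1.0733=-26.0604
k=3: u−w=-0.2120, u+w=-10.5580; √(b/2)=0.5367, √(2b)=1.0733; F=0.5367×(-0.212)=-0.1138, v=-10.5580/1.0733=-9.8368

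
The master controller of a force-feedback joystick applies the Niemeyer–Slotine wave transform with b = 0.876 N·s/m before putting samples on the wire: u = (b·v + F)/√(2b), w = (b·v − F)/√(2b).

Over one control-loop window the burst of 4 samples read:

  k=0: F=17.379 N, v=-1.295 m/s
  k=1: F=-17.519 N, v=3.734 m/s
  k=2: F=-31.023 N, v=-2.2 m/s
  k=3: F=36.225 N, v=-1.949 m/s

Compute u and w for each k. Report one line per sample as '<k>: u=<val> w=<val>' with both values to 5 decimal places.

0: u=12.27274 w=-13.98684
1: u=-10.76434 w=15.70678
2: u=-24.89379 w=21.98180
3: u=26.07801 w=-28.65777

k=0: b·v=0.876×(-1.295)=-1.13442; √(2b)=1.32363; u=(-1.13442+17.379)/1.32363=12.27274, w=(-1.13442−17.379)/1.32363=-13.98684
k=1: b·v=0.876×3.734=3.27098; √(2b)=1.32363; u=(3.27098+(-17.519))/1.32363=-10.76434, w=(3.27098−(-17.519))/1.32363=15.70678
k=2: b·v=0.876×(-2.2)=-1.92720; √(2b)=1.32363; u=(-1.92720+(-31.023))/1.32363=-24.89379, w=(-1.92720−(-31.023))/1.32363=21.98180
k=3: b·v=0.876×(-1.949)=-1.70732; √(2b)=1.32363; u=(-1.70732+36.225)/1.32363=26.07801, w=(-1.70732−36.225)/1.32363=-28.65777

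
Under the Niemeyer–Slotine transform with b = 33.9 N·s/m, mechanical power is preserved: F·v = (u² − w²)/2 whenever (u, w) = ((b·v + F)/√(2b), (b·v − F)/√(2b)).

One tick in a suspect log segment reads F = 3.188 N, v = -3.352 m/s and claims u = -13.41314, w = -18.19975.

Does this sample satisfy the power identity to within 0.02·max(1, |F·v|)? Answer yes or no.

no

F·v = 3.188×(-3.352) = -10.6862 W.
(u² − w²)/2 = (179.9123 − 331.2309)/2 = -75.6593 W.
|Δ| = 64.9731;  2% of max(1, |F·v|) = 0.2137.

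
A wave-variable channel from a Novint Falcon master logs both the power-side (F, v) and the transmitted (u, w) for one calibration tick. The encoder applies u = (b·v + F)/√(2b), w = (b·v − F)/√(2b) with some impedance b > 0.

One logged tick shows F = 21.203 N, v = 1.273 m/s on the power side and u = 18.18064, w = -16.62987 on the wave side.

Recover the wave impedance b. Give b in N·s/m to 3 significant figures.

u + w = 1.55077;  u + w = √(2b)·v, so √(2b) = 1.55077/1.273 = 1.21820.
b = (√(2b))²/2 = 1.48401/2 = 0.74201.
(Check via u − w = 2F/√(2b): u − w = 34.81051, 2F/√(2b) = 34.81034.)

b = 0.742 N·s/m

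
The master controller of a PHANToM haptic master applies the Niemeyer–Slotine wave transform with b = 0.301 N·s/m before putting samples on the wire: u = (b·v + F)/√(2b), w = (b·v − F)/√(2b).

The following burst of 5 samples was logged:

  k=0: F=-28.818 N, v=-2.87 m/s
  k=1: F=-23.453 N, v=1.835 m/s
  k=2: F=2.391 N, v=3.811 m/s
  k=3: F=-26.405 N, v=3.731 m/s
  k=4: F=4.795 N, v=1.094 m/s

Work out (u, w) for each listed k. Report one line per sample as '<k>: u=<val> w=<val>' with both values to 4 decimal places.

0: u=-38.2554 w=36.0286
1: u=-29.5155 w=30.9392
2: u=4.5601 w=-1.6032
3: u=-32.5846 w=35.4795
4: u=6.6044 w=-5.7556

k=0: b·v=0.301×(-2.87)=-0.8639; √(2b)=0.7759; u=(-0.8639+(-28.818))/0.7759=-38.2554, w=(-0.8639−(-28.818))/0.7759=36.0286
k=1: b·v=0.301×1.835=0.5523; √(2b)=0.7759; u=(0.5523+(-23.453))/0.7759=-29.5155, w=(0.5523−(-23.453))/0.7759=30.9392
k=2: b·v=0.301×3.811=1.1471; √(2b)=0.7759; u=(1.1471+2.391)/0.7759=4.5601, w=(1.1471−2.391)/0.7759=-1.6032
k=3: b·v=0.301×3.731=1.1230; √(2b)=0.7759; u=(1.1230+(-26.405))/0.7759=-32.5846, w=(1.1230−(-26.405))/0.7759=35.4795
k=4: b·v=0.301×1.094=0.3293; √(2b)=0.7759; u=(0.3293+4.795)/0.7759=6.6044, w=(0.3293−4.795)/0.7759=-5.7556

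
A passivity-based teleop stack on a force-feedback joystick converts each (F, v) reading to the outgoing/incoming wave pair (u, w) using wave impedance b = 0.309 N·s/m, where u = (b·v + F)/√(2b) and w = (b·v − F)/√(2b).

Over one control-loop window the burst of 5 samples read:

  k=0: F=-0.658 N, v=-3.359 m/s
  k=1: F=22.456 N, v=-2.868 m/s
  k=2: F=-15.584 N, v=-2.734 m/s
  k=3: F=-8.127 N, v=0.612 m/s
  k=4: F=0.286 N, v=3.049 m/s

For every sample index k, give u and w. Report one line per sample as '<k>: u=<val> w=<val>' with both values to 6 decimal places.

0: u=-2.157317 w=-0.483293
1: u=27.437949 w=-29.692569
2: u=-20.898339 w=18.749060
3: u=-10.097432 w=10.578544
4: u=1.562262 w=0.834647

k=0: b·v=0.309×(-3.359)=-1.037931; √(2b)=0.786130; u=(-1.037931+(-0.658))/0.786130=-2.157317, w=(-1.037931−(-0.658))/0.786130=-0.483293
k=1: b·v=0.309×(-2.868)=-0.886212; √(2b)=0.786130; u=(-0.886212+22.456)/0.786130=27.437949, w=(-0.886212−22.456)/0.786130=-29.692569
k=2: b·v=0.309×(-2.734)=-0.844806; √(2b)=0.786130; u=(-0.844806+(-15.584))/0.786130=-20.898339, w=(-0.844806−(-15.584))/0.786130=18.749060
k=3: b·v=0.309×0.612=0.189108; √(2b)=0.786130; u=(0.189108+(-8.127))/0.786130=-10.097432, w=(0.189108−(-8.127))/0.786130=10.578544
k=4: b·v=0.309×3.049=0.942141; √(2b)=0.786130; u=(0.942141+0.286)/0.786130=1.562262, w=(0.942141−0.286)/0.786130=0.834647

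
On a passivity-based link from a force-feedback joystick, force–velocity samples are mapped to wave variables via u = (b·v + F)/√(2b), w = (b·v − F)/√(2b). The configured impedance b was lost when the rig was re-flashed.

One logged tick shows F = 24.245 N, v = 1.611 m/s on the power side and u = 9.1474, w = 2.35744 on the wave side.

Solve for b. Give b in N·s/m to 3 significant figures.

u + w = 11.5048;  u + w = √(2b)·v, so √(2b) = 11.5048/1.611 = 7.1414.
b = (√(2b))²/2 = 51.0000/2 = 25.5000.
(Check via u − w = 2F/√(2b): u − w = 6.7900, 2F/√(2b) = 6.7900.)

b = 25.5 N·s/m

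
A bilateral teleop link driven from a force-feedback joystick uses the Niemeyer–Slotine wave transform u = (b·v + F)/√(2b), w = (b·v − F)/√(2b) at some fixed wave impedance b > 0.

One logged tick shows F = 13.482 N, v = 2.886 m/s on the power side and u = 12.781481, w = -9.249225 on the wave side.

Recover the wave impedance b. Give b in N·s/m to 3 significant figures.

b = 0.749 N·s/m

u + w = 3.532256;  u + w = √(2b)·v, so √(2b) = 3.532256/2.886 = 1.223928.
b = (√(2b))²/2 = 1.498000/2 = 0.749000.
(Check via u − w = 2F/√(2b): u − w = 22.030706, 2F/√(2b) = 22.030709.)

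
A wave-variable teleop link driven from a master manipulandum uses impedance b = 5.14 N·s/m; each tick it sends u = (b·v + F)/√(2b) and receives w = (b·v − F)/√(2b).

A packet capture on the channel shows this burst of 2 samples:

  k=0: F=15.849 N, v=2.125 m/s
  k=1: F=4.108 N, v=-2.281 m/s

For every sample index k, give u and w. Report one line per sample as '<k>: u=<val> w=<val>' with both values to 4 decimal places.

k=0: b·v=5.14×2.125=10.9225; √(2b)=3.2062; u=(10.9225+15.849)/3.2062=8.3498, w=(10.9225−15.849)/3.2062=-1.5365
k=1: b·v=5.14×(-2.281)=-11.7243; √(2b)=3.2062; u=(-11.7243+4.108)/3.2062=-2.3755, w=(-11.7243−4.108)/3.2062=-4.9380

0: u=8.3498 w=-1.5365
1: u=-2.3755 w=-4.9380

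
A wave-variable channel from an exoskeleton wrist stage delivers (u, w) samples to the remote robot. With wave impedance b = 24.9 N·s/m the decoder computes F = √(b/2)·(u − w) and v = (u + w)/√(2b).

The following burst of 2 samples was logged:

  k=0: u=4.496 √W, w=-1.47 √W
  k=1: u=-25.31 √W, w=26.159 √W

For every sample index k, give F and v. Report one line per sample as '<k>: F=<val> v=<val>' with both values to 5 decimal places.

k=0: u−w=5.96600, u+w=3.02600; √(b/2)=3.52846, √(2b)=7.05691; F=3.52846×5.966=21.05077, v=3.02600/7.05691=0.42880
k=1: u−w=-51.46900, u+w=0.84900; √(b/2)=3.52846, √(2b)=7.05691; F=3.52846×(-51.469)=-181.60609, v=0.84900/7.05691=0.12031

0: F=21.05077 v=0.42880
1: F=-181.60609 v=0.12031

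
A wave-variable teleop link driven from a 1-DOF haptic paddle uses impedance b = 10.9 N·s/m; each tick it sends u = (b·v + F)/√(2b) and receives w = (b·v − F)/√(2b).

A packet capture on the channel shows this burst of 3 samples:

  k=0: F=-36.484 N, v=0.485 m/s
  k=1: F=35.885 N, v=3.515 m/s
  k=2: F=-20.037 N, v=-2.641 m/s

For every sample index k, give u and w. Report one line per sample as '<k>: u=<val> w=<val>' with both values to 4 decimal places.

k=0: b·v=10.9×0.485=5.2865; √(2b)=4.6690; u=(5.2865+(-36.484))/4.6690=-6.6818, w=(5.2865−(-36.484))/4.6690=8.9463
k=1: b·v=10.9×3.515=38.3135; √(2b)=4.6690; u=(38.3135+35.885)/4.6690=15.8916, w=(38.3135−35.885)/4.6690=0.5201
k=2: b·v=10.9×(-2.641)=-28.7869; √(2b)=4.6690; u=(-28.7869+(-20.037))/4.6690=-10.4569, w=(-28.7869−(-20.037))/4.6690=-1.8740

0: u=-6.6818 w=8.9463
1: u=15.8916 w=0.5201
2: u=-10.4569 w=-1.8740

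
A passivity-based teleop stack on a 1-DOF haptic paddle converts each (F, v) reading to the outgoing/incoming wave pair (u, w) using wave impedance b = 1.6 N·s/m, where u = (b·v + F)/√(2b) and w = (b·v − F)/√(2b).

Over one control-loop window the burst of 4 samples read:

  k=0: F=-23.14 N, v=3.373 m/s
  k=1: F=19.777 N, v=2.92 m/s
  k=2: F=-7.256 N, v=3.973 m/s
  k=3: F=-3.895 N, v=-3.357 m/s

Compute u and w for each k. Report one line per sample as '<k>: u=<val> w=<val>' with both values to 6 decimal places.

0: u=-9.918750 w=15.952556
1: u=13.667406 w=-8.443952
2: u=-0.502668 w=7.609787
3: u=-5.179963 w=-0.825221

k=0: b·v=1.6×3.373=5.396800; √(2b)=1.788854; u=(5.396800+(-23.14))/1.788854=-9.918750, w=(5.396800−(-23.14))/1.788854=15.952556
k=1: b·v=1.6×2.92=4.672000; √(2b)=1.788854; u=(4.672000+19.777)/1.788854=13.667406, w=(4.672000−19.777)/1.788854=-8.443952
k=2: b·v=1.6×3.973=6.356800; √(2b)=1.788854; u=(6.356800+(-7.256))/1.788854=-0.502668, w=(6.356800−(-7.256))/1.788854=7.609787
k=3: b·v=1.6×(-3.357)=-5.371200; √(2b)=1.788854; u=(-5.371200+(-3.895))/1.788854=-5.179963, w=(-5.371200−(-3.895))/1.788854=-0.825221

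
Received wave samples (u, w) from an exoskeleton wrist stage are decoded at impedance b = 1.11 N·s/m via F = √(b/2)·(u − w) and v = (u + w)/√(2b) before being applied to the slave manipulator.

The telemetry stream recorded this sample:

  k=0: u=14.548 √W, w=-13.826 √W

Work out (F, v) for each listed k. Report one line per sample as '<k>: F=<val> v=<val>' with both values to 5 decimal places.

0: F=21.13815 v=0.48457

k=0: u−w=28.37400, u+w=0.72200; √(b/2)=0.74498, √(2b)=1.48997; F=0.74498×28.374=21.13815, v=0.72200/1.48997=0.48457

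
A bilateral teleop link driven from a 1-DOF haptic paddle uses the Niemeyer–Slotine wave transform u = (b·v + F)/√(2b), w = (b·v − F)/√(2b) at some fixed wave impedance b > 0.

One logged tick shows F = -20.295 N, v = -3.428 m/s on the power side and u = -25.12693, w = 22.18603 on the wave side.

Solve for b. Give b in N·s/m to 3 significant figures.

b = 0.368 N·s/m

u + w = -2.94090;  u + w = √(2b)·v, so √(2b) = -2.94090/(-3.428) = 0.85791.
b = (√(2b))²/2 = 0.73600/2 = 0.36800.
(Check via u − w = 2F/√(2b): u − w = -47.31296, 2F/√(2b) = -47.31290.)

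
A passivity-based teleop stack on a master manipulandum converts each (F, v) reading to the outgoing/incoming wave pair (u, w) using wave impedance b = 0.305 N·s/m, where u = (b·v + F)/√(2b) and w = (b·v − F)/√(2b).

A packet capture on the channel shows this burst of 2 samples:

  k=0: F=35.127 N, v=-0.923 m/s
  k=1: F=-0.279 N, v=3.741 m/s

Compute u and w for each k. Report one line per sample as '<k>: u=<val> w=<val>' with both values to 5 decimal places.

0: u=44.61507 w=-45.33596
1: u=1.10368 w=1.81813

k=0: b·v=0.305×(-0.923)=-0.28152; √(2b)=0.78102; u=(-0.28152+35.127)/0.78102=44.61507, w=(-0.28152−35.127)/0.78102=-45.33596
k=1: b·v=0.305×3.741=1.14101; √(2b)=0.78102; u=(1.14101+(-0.279))/0.78102=1.10368, w=(1.14101−(-0.279))/0.78102=1.81813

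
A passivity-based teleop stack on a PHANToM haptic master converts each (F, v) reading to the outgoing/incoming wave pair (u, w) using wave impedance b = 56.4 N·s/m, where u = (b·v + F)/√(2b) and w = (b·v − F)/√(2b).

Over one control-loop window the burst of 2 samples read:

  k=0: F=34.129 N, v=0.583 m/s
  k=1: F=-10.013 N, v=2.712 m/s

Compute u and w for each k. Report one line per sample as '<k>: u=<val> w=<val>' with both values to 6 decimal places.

k=0: b·v=56.4×0.583=32.881200; √(2b)=10.620734; u=(32.881200+34.129)/10.620734=6.309375, w=(32.881200−34.129)/10.620734=-0.117487
k=1: b·v=56.4×2.712=152.956800; √(2b)=10.620734; u=(152.956800+(-10.013))/10.620734=13.458937, w=(152.956800−(-10.013))/10.620734=15.344494

0: u=6.309375 w=-0.117487
1: u=13.458937 w=15.344494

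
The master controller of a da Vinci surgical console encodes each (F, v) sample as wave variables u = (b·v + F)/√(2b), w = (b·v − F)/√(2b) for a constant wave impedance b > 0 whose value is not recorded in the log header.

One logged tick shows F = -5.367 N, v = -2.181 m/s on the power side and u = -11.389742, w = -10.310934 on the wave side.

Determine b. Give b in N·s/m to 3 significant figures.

u + w = -21.700676;  u + w = √(2b)·v, so √(2b) = -21.700676/(-2.181) = 9.949874.
b = (√(2b))²/2 = 99.000000/2 = 49.500000.
(Check via u − w = 2F/√(2b): u − w = -1.078808, 2F/√(2b) = -1.078808.)

b = 49.5 N·s/m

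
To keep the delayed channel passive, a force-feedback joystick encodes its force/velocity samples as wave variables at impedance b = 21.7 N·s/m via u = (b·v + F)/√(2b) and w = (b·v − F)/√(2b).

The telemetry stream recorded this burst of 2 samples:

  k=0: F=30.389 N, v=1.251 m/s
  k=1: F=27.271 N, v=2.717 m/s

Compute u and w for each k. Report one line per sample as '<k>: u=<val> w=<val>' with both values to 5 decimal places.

0: u=8.73358 w=-0.49216
1: u=13.08920 w=4.81004

k=0: b·v=21.7×1.251=27.14670; √(2b)=6.58787; u=(27.14670+30.389)/6.58787=8.73358, w=(27.14670−30.389)/6.58787=-0.49216
k=1: b·v=21.7×2.717=58.95890; √(2b)=6.58787; u=(58.95890+27.271)/6.58787=13.08920, w=(58.95890−27.271)/6.58787=4.81004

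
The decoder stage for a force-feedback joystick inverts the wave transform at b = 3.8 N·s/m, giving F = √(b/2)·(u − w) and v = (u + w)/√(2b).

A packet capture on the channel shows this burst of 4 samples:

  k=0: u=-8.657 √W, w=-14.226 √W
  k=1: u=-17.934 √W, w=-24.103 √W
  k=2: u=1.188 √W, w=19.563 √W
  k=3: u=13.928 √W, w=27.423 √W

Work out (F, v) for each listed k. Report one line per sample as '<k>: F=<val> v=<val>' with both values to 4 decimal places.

k=0: u−w=5.5690, u+w=-22.8830; √(b/2)=1.3784, √(2b)=2.7568; F=1.3784×5.569=7.6763, v=-22.8830/2.7568=-8.3005
k=1: u−w=6.1690, u+w=-42.0370; √(b/2)=1.3784, √(2b)=2.7568; F=1.3784×6.169=8.5034, v=-42.0370/2.7568=-15.2484
k=2: u−w=-18.3750, u+w=20.7510; √(b/2)=1.3784, √(2b)=2.7568; F=1.3784×(-18.375)=-25.3282, v=20.7510/2.7568=7.5272
k=3: u−w=-13.4950, u+w=41.3510; √(b/2)=1.3784, √(2b)=2.7568; F=1.3784×(-13.495)=-18.6016, v=41.3510/2.7568=14.9996

0: F=7.6763 v=-8.3005
1: F=8.5034 v=-15.2484
2: F=-25.3282 v=7.5272
3: F=-18.6016 v=14.9996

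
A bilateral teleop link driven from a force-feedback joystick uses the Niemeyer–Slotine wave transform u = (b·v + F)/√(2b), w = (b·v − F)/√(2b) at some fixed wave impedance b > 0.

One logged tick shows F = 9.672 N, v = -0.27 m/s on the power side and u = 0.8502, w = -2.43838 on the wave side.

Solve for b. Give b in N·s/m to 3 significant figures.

b = 17.3 N·s/m

u + w = -1.58818;  u + w = √(2b)·v, so √(2b) = -1.58818/(-0.27) = 5.88215.
b = (√(2b))²/2 = 34.59967/2 = 17.29983.
(Check via u − w = 2F/√(2b): u − w = 3.28858, 2F/√(2b) = 3.28859.)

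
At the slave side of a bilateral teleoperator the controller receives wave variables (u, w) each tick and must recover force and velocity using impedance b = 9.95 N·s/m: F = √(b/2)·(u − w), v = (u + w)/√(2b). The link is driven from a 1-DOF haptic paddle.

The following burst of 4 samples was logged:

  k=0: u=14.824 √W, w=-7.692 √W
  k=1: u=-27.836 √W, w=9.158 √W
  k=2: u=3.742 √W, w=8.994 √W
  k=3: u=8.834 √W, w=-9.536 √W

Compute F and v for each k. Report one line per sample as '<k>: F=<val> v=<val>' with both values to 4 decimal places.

0: F=50.2213 v=1.5988
1: F=-82.5140 v=-4.1870
2: F=-11.7144 v=2.8550
3: F=40.9737 v=-0.1574

k=0: u−w=22.5160, u+w=7.1320; √(b/2)=2.2305, √(2b)=4.4609; F=2.2305×22.516=50.2213, v=7.1320/4.4609=1.5988
k=1: u−w=-36.9940, u+w=-18.6780; √(b/2)=2.2305, √(2b)=4.4609; F=2.2305×(-36.994)=-82.5140, v=-18.6780/4.4609=-4.1870
k=2: u−w=-5.2520, u+w=12.7360; √(b/2)=2.2305, √(2b)=4.4609; F=2.2305×(-5.252)=-11.7144, v=12.7360/4.4609=2.8550
k=3: u−w=18.3700, u+w=-0.7020; √(b/2)=2.2305, √(2b)=4.4609; F=2.2305×18.37=40.9737, v=-0.7020/4.4609=-0.1574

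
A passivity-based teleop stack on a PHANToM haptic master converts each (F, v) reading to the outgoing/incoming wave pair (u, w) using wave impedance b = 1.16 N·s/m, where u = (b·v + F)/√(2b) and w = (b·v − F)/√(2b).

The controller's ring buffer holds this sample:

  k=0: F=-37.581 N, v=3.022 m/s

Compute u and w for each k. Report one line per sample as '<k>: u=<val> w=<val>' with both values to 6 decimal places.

0: u=-22.371649 w=26.974622

k=0: b·v=1.16×3.022=3.505520; √(2b)=1.523155; u=(3.505520+(-37.581))/1.523155=-22.371649, w=(3.505520−(-37.581))/1.523155=26.974622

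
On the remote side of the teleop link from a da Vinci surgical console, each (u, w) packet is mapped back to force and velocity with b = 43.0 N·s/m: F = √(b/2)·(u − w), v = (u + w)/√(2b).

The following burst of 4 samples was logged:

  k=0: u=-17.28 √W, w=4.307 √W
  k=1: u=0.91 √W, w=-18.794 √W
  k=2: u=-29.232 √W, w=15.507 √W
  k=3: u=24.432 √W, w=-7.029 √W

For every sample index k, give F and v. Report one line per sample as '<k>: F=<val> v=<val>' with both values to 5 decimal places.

k=0: u−w=-21.58700, u+w=-12.97300; √(b/2)=4.63681, √(2b)=9.27362; F=4.63681×(-21.587)=-100.09480, v=-12.97300/9.27362=-1.39891
k=1: u−w=19.70400, u+w=-17.88400; √(b/2)=4.63681, √(2b)=9.27362; F=4.63681×19.704=91.36369, v=-17.88400/9.27362=-1.92848
k=2: u−w=-44.73900, u+w=-13.72500; √(b/2)=4.63681, √(2b)=9.27362; F=4.63681×(-44.739)=-207.44621, v=-13.72500/9.27362=-1.48000
k=3: u−w=31.46100, u+w=17.40300; √(b/2)=4.63681, √(2b)=9.27362; F=4.63681×31.461=145.87866, v=17.40300/9.27362=1.87661

0: F=-100.09480 v=-1.39891
1: F=91.36369 v=-1.92848
2: F=-207.44621 v=-1.48000
3: F=145.87866 v=1.87661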